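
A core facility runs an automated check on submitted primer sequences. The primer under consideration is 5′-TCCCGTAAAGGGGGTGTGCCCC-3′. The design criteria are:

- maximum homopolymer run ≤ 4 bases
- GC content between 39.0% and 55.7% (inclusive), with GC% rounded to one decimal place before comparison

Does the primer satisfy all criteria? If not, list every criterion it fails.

Fails: homopolymer run, GC content.

Base counts: A=3, T=4, G=8, C=7 (length 22).
homopolymer run: longest run = 5, exceeds 4 ✗
GC content: GC 15/22 = 68.2%, outside 39.0–55.7% ✗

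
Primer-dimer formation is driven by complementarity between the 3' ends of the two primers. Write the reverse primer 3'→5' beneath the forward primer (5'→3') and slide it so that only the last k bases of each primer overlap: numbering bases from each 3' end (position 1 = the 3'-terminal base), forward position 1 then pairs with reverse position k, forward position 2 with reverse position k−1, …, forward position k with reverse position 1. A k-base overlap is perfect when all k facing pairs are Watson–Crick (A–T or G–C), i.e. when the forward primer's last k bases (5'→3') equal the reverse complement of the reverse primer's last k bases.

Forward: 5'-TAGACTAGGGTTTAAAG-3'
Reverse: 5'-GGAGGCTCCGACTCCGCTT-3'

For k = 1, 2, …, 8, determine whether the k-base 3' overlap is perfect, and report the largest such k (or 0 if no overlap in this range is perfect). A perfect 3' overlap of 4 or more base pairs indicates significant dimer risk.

Longest perfect overlap: 3 complementary base pairs; below the dimer-risk threshold (threshold 4).

Last 8 bases (5'→3') — forward …GTTTAAAG, reverse …CTCCGCTT.
Reverse complement of the reverse primer's last 8 bases: AAGCGGAG; its first k bases are the reverse complement of the reverse primer's last k bases, so a perfect k-base overlap needs the forward primer's last k bases to equal them.
Comparing (forward last k vs required): k=1: G vs A ✗; k=2: AG vs AA ✗; k=3: AAG vs AAG ✓; k=4: AAAG vs AAGC ✗; k=5: TAAAG vs AAGCG ✗; k=6: TTAAAG vs AAGCGG ✗; k=7: TTTAAAG vs AAGCGGA ✗; k=8: GTTTAAAG vs AAGCGGAG ✗.
Only k = 3 is perfect, so the longest perfect 3' overlap is 3.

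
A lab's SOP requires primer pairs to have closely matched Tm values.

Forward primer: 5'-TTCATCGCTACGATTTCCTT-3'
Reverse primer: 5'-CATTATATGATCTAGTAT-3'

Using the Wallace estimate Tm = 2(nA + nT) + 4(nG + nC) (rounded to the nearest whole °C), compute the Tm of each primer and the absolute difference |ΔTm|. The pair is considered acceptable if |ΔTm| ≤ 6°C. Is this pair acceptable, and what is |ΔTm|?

Forward: A=3 T=9 G=2 C=6 → Tm = 2·12 + 4·8 = 56°C.
Reverse: A=6 T=8 G=2 C=2 → Tm = 2·14 + 4·4 = 44°C.
|ΔTm| = |56 − 44| = 12°C, > 6°C.

|ΔTm| = 12°C; the pair is not acceptable.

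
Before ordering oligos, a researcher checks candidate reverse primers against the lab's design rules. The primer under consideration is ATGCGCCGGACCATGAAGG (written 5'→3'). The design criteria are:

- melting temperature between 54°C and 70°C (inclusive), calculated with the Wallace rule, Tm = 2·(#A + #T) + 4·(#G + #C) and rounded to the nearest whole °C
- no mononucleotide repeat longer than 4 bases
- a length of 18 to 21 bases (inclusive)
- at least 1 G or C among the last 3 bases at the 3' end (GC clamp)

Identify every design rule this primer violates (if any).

Meets all criteria.

Base counts: A=5, T=2, G=7, C=5 (length 19).
Tm: Tm = 2·7 + 4·12 = 62°C ✓
homopolymer run: longest run = 2 ✓
length: length 19 ✓
GC clamp: 3' end AGG has 2 G/C ✓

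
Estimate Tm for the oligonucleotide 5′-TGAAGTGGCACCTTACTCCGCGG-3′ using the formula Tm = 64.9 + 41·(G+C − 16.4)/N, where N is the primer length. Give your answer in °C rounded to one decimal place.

60.6°C

Base counts: A=4, T=5, G=7, C=7; G+C = 14, N = 23.
Tm = 64.9 + 41·(14 − 16.4)/23 = 64.9 + -98.40/23 = 60.6°C.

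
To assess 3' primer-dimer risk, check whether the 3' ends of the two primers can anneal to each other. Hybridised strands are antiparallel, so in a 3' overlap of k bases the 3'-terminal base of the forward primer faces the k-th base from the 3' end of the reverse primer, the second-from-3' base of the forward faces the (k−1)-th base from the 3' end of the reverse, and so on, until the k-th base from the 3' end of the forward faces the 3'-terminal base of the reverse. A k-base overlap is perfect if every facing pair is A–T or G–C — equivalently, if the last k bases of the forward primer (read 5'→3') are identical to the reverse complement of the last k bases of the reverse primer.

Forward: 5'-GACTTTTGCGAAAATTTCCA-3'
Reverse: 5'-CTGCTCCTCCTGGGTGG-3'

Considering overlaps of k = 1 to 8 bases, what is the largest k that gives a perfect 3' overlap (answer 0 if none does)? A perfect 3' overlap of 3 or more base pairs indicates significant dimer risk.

Longest perfect overlap: 3 complementary base pairs; significant dimer risk (threshold 3).

Last 8 bases (5'→3') — forward …AATTTCCA, reverse …CTGGGTGG.
Reverse complement of the reverse primer's last 8 bases: CCACCCAG; its first k bases are the reverse complement of the reverse primer's last k bases, so a perfect k-base overlap needs the forward primer's last k bases to equal them.
Comparing (forward last k vs required): k=1: A vs C ✗; k=2: CA vs CC ✗; k=3: CCA vs CCA ✓; k=4: TCCA vs CCAC ✗; k=5: TTCCA vs CCACC ✗; k=6: TTTCCA vs CCACCC ✗; k=7: ATTTCCA vs CCACCCA ✗; k=8: AATTTCCA vs CCACCCAG ✗.
Only k = 3 is perfect, so the longest perfect 3' overlap is 3.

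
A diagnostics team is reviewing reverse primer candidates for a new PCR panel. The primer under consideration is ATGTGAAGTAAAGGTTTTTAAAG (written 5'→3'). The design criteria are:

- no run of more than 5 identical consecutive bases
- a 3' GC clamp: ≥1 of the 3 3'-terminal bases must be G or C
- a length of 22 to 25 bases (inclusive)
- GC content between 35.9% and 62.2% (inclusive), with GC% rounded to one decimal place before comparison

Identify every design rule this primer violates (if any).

Fails: GC content.

Base counts: A=9, T=8, G=6, C=0 (length 23).
homopolymer run: longest run = 5 ✓
GC clamp: 3' end AAG has 1 G/C ✓
length: length 23 ✓
GC content: GC 6/23 = 26.1%, outside 35.9–62.2% ✗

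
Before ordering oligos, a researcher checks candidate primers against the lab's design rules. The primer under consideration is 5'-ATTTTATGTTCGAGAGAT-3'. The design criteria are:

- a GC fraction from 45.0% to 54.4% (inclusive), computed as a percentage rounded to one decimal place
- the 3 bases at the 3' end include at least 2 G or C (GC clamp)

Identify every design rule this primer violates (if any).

Base counts: A=5, T=8, G=4, C=1 (length 18).
GC content: GC 5/18 = 27.8%, outside 45.0–54.4% ✗
GC clamp: 3' end GAT has 1 G/C, need ≥2 ✗

Fails: GC content, GC clamp.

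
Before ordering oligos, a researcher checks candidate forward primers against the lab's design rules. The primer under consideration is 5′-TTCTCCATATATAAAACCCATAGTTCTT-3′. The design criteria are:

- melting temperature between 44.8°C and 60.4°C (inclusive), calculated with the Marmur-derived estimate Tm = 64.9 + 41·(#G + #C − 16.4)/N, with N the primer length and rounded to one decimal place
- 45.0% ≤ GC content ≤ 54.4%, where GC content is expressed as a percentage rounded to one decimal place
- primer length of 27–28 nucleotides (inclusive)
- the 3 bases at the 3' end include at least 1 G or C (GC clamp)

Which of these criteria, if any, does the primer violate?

Fails: GC content.

Base counts: A=9, T=11, G=1, C=7 (length 28).
Tm: Tm = 64.9 + 41·(8 − 16.4)/28 = 52.6°C ✓
GC content: GC 8/28 = 28.6%, outside 45.0–54.4% ✗
length: length 28 ✓
GC clamp: 3' end CTT has 1 G/C ✓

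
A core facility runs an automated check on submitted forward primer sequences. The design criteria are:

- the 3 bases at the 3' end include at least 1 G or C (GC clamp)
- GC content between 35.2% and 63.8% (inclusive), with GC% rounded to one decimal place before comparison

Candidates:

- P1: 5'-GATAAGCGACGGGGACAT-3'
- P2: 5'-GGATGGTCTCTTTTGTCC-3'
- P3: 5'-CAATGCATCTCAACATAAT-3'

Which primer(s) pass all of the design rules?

P1 and P2.

P1 (18 nt, A=6 T=2 G=7 C=3): 3' end CAT has 1 G/C ✓; GC 10/18 = 55.6% ✓ — passes.
P2 (18 nt, A=1 T=8 G=5 C=4): 3' end TCC has 2 G/C ✓; GC 9/18 = 50.0% ✓ — passes.
P3 (19 nt, A=8 T=5 G=1 C=5): 3' end AAT has 0 G/C, need ≥1 ✗; GC 6/19 = 31.6%, outside 35.2–63.8% ✗ — fails.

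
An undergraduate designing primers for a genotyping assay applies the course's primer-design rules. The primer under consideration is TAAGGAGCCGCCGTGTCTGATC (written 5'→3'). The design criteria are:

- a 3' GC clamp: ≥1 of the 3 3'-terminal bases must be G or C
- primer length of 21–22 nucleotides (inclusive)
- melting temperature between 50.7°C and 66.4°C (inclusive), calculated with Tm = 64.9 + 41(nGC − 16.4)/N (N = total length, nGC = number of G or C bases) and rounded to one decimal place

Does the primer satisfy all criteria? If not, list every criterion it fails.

Base counts: A=4, T=5, G=7, C=6 (length 22).
GC clamp: 3' end ATC has 1 G/C ✓
length: length 22 ✓
Tm: Tm = 64.9 + 41·(13 − 16.4)/22 = 58.6°C ✓

Meets all criteria.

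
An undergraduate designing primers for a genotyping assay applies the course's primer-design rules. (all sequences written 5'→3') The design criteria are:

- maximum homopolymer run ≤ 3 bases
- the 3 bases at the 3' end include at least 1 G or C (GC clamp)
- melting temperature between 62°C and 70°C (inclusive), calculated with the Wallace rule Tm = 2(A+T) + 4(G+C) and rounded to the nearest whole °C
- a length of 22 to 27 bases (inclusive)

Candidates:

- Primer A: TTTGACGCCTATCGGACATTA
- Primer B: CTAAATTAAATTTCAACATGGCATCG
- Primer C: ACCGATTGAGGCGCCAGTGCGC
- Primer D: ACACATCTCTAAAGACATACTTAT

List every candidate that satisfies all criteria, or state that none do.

Primer B only.

Primer A (21 nt, A=5 T=7 G=4 C=5): longest run = 3 ✓; 3' end TTA has 0 G/C, need ≥1 ✗; Tm = 2·12 + 4·9 = 60°C, outside 62–70°C ✗; length 21, outside 22–27 ✗ — fails.
Primer B (26 nt, A=10 T=8 G=3 C=5): longest run = 3 ✓; 3' end TCG has 2 G/C ✓; Tm = 2·18 + 4·8 = 68°C ✓; length 26 ✓ — passes.
Primer C (22 nt, A=4 T=3 G=8 C=7): longest run = 2 ✓; 3' end CGC has 3 G/C ✓; Tm = 2·7 + 4·15 = 74°C, outside 62–70°C ✗; length 22 ✓ — fails.
Primer D (24 nt, A=10 T=7 G=1 C=6): longest run = 3 ✓; 3' end TAT has 0 G/C, need ≥1 ✗; Tm = 2·17 + 4·7 = 62°C ✓; length 24 ✓ — fails.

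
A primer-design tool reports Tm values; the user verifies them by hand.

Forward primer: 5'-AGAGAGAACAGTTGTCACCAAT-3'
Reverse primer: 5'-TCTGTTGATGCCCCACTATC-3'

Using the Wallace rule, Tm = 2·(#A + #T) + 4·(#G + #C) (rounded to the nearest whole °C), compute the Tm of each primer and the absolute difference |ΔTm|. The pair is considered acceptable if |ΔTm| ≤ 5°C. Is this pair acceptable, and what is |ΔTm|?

|ΔTm| = 2°C; the pair is acceptable.

Forward: A=9 T=4 G=5 C=4 → Tm = 2·13 + 4·9 = 62°C.
Reverse: A=3 T=7 G=3 C=7 → Tm = 2·10 + 4·10 = 60°C.
|ΔTm| = |62 − 60| = 2°C, ≤ 5°C.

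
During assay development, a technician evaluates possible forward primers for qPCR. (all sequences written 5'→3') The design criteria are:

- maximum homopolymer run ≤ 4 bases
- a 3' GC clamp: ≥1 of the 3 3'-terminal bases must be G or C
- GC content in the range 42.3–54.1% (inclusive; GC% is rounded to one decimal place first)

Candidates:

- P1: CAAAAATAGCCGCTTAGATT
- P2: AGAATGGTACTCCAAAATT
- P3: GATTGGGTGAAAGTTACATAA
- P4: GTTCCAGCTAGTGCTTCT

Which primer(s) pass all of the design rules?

P1 (20 nt, A=8 T=5 G=3 C=4): longest run = 5, exceeds 4 ✗; 3' end ATT has 0 G/C, need ≥1 ✗; GC 7/20 = 35.0%, outside 42.3–54.1% ✗ — fails.
P2 (19 nt, A=8 T=5 G=3 C=3): longest run = 4 ✓; 3' end ATT has 0 G/C, need ≥1 ✗; GC 6/19 = 31.6%, outside 42.3–54.1% ✗ — fails.
P3 (21 nt, A=8 T=6 G=6 C=1): longest run = 3 ✓; 3' end TAA has 0 G/C, need ≥1 ✗; GC 7/21 = 33.3%, outside 42.3–54.1% ✗ — fails.
P4 (18 nt, A=2 T=7 G=4 C=5): longest run = 2 ✓; 3' end TCT has 1 G/C ✓; GC 9/18 = 50.0% ✓ — passes.

P4 only.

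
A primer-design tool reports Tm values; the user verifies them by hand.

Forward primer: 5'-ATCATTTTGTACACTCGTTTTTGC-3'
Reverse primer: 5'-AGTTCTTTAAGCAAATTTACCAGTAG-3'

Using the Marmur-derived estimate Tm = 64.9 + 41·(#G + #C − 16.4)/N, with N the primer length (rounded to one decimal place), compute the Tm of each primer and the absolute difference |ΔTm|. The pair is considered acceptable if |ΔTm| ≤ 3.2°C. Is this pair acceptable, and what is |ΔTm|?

Forward: G+C = 8, N = 24 → Tm = 64.9 + 41·(8 − 16.4)/24 = 50.6°C.
Reverse: G+C = 8, N = 26 → Tm = 64.9 + 41·(8 − 16.4)/26 = 51.7°C.
|ΔTm| = |50.6 − 51.7| = 1.1°C, ≤ 3.2°C.

|ΔTm| = 1.1°C; the pair is acceptable.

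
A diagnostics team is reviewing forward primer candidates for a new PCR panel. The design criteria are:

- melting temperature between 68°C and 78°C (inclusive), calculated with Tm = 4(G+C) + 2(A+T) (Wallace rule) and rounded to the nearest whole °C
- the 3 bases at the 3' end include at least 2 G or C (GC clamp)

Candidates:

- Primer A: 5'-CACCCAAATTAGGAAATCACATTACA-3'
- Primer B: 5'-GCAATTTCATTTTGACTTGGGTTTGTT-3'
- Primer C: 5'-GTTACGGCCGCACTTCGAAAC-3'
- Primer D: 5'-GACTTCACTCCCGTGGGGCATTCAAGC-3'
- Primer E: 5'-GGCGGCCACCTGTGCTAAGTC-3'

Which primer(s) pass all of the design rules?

Primer A (26 nt, A=12 T=5 G=2 C=7): Tm = 2·17 + 4·9 = 70°C ✓; 3' end ACA has 1 G/C, need ≥2 ✗ — fails.
Primer B (27 nt, A=4 T=14 G=6 C=3): Tm = 2·18 + 4·9 = 72°C ✓; 3' end GTT has 1 G/C, need ≥2 ✗ — fails.
Primer C (21 nt, A=5 T=4 G=5 C=7): Tm = 2·9 + 4·12 = 66°C, outside 68–78°C ✗; 3' end AAC has 1 G/C, need ≥2 ✗ — fails.
Primer D (27 nt, A=5 T=6 G=7 C=9): Tm = 2·11 + 4·16 = 86°C, outside 68–78°C ✗; 3' end AGC has 2 G/C ✓ — fails.
Primer E (21 nt, A=3 T=4 G=7 C=7): Tm = 2·7 + 4·14 = 70°C ✓; 3' end GTC has 2 G/C ✓ — passes.

Primer E only.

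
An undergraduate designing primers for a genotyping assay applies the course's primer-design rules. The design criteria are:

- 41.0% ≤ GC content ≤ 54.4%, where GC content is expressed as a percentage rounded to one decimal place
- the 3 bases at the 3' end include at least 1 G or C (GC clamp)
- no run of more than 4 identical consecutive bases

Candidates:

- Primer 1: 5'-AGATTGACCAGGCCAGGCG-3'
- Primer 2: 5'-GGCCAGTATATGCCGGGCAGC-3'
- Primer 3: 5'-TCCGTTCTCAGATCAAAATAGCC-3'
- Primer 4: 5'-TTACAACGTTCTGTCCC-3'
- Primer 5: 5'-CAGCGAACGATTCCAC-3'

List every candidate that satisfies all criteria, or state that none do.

Primer 3 and Primer 4.

Primer 1 (19 nt, A=5 T=2 G=7 C=5): GC 12/19 = 63.2%, outside 41.0–54.4% ✗; 3' end GCG has 3 G/C ✓; longest run = 2 ✓ — fails.
Primer 2 (21 nt, A=4 T=3 G=8 C=6): GC 14/21 = 66.7%, outside 41.0–54.4% ✗; 3' end AGC has 2 G/C ✓; longest run = 3 ✓ — fails.
Primer 3 (23 nt, A=7 T=6 G=3 C=7): GC 10/23 = 43.5% ✓; 3' end GCC has 3 G/C ✓; longest run = 4 ✓ — passes.
Primer 4 (17 nt, A=3 T=6 G=2 C=6): GC 8/17 = 47.1% ✓; 3' end CCC has 3 G/C ✓; longest run = 3 ✓ — passes.
Primer 5 (16 nt, A=5 T=2 G=3 C=6): GC 9/16 = 56.3%, outside 41.0–54.4% ✗; 3' end CAC has 2 G/C ✓; longest run = 2 ✓ — fails.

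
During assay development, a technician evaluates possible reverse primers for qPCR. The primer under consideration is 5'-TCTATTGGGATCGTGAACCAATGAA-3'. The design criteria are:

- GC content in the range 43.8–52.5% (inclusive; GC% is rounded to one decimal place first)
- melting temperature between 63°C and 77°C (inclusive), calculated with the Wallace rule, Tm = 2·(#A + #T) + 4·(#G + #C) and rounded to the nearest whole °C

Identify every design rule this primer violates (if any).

Base counts: A=8, T=7, G=6, C=4 (length 25).
GC content: GC 10/25 = 40.0%, outside 43.8–52.5% ✗
Tm: Tm = 2·15 + 4·10 = 70°C ✓

Fails: GC content.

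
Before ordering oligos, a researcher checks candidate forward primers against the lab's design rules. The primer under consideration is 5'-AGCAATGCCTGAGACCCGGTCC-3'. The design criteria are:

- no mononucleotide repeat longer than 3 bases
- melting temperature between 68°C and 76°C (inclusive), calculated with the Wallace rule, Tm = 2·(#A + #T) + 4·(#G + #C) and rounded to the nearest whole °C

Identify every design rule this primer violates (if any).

Meets all criteria.

Base counts: A=5, T=3, G=6, C=8 (length 22).
homopolymer run: longest run = 3 ✓
Tm: Tm = 2·8 + 4·14 = 72°C ✓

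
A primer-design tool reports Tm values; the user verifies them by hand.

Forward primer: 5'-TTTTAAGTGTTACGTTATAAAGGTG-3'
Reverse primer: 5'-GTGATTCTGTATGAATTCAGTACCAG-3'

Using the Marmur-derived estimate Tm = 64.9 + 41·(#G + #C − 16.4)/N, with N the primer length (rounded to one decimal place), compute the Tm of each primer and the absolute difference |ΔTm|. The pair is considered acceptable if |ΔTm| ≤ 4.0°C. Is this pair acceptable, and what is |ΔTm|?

Forward: G+C = 7, N = 25 → Tm = 64.9 + 41·(7 − 16.4)/25 = 49.5°C.
Reverse: G+C = 10, N = 26 → Tm = 64.9 + 41·(10 − 16.4)/26 = 54.8°C.
|ΔTm| = |49.5 − 54.8| = 5.3°C, > 4.0°C.

|ΔTm| = 5.3°C; the pair is not acceptable.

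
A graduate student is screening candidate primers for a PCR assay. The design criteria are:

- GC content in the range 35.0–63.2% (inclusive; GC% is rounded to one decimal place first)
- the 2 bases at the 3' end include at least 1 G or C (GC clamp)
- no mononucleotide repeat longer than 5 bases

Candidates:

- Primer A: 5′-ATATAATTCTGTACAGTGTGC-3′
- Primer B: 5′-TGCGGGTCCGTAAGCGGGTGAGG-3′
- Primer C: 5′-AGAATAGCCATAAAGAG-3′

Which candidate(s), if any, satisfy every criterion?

Primer C only.

Primer A (21 nt, A=6 T=8 G=4 C=3): GC 7/21 = 33.3%, outside 35.0–63.2% ✗; 3' end GC has 2 G/C ✓; longest run = 2 ✓ — fails.
Primer B (23 nt, A=3 T=4 G=12 C=4): GC 16/23 = 69.6%, outside 35.0–63.2% ✗; 3' end GG has 2 G/C ✓; longest run = 3 ✓ — fails.
Primer C (17 nt, A=9 T=2 G=4 C=2): GC 6/17 = 35.3% ✓; 3' end AG has 1 G/C ✓; longest run = 3 ✓ — passes.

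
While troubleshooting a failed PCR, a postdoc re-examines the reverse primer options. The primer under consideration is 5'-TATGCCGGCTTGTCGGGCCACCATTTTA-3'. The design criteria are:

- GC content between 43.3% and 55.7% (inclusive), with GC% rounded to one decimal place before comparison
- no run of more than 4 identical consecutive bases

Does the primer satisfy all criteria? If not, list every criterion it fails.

Meets all criteria.

Base counts: A=4, T=9, G=7, C=8 (length 28).
GC content: GC 15/28 = 53.6% ✓
homopolymer run: longest run = 4 ✓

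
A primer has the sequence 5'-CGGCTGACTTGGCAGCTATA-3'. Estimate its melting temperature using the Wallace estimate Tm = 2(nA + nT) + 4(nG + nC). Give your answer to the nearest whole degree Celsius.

62°C

Base counts: A=4, T=5, G=6, C=5 (length 20).
Tm = 2·(4+5) + 4·(6+5) = 2·9 + 4·11 = 18 + 44 = 62°C.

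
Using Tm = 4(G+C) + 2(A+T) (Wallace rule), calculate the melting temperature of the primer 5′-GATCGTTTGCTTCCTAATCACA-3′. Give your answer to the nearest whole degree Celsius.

Base counts: A=5, T=8, G=3, C=6 (length 22).
Tm = 2·(5+8) + 4·(3+6) = 2·13 + 4·9 = 26 + 36 = 62°C.

62°C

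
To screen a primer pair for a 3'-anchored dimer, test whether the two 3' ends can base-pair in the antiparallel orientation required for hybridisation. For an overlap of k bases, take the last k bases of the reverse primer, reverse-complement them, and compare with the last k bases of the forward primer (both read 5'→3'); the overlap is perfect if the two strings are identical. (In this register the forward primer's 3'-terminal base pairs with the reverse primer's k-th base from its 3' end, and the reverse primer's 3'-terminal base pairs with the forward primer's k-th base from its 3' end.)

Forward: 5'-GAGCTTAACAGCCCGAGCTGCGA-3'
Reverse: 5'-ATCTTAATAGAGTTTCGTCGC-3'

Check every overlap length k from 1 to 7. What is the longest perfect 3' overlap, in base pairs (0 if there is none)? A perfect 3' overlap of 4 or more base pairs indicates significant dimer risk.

Longest perfect overlap: 4 complementary base pairs; significant dimer risk (threshold 4).

Last 7 bases (5'→3') — forward …GCTGCGA, reverse …TCGTCGC.
Reverse complement of the reverse primer's last 7 bases: GCGACGA; its first k bases are the reverse complement of the reverse primer's last k bases, so a perfect k-base overlap needs the forward primer's last k bases to equal them.
Comparing (forward last k vs required): k=1: A vs G ✗; k=2: GA vs GC ✗; k=3: CGA vs GCG ✗; k=4: GCGA vs GCGA ✓; k=5: TGCGA vs GCGAC ✗; k=6: CTGCGA vs GCGACG ✗; k=7: GCTGCGA vs GCGACGA ✗.
Only k = 4 is perfect, so the longest perfect 3' overlap is 4.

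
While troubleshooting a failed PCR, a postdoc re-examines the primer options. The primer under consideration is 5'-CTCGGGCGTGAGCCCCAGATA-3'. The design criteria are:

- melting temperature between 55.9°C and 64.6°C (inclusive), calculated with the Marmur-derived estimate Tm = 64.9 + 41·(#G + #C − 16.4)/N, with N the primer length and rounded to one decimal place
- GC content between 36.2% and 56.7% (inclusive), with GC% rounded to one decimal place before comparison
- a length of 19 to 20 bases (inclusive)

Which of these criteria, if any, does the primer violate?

Fails: GC content, length.

Base counts: A=4, T=3, G=7, C=7 (length 21).
Tm: Tm = 64.9 + 41·(14 − 16.4)/21 = 60.2°C ✓
GC content: GC 14/21 = 66.7%, outside 36.2–56.7% ✗
length: length 21, outside 19–20 ✗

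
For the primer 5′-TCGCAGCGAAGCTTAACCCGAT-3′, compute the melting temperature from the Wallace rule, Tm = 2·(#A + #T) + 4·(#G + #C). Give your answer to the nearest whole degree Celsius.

Base counts: A=6, T=4, G=5, C=7 (length 22).
Tm = 2·(6+4) + 4·(5+7) = 2·10 + 4·12 = 20 + 48 = 68°C.

68°C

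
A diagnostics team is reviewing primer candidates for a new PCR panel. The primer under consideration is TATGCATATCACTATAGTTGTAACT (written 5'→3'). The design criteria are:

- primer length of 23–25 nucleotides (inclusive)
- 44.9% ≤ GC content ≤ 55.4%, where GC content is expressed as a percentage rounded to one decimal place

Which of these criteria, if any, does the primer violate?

Base counts: A=8, T=10, G=3, C=4 (length 25).
length: length 25 ✓
GC content: GC 7/25 = 28.0%, outside 44.9–55.4% ✗

Fails: GC content.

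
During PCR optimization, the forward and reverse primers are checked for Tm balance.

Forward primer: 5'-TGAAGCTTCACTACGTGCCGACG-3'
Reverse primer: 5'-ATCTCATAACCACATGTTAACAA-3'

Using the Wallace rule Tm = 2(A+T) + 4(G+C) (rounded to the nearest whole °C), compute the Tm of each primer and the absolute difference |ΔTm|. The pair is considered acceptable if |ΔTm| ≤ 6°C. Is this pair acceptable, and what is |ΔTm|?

|ΔTm| = 12°C; the pair is not acceptable.

Forward: A=5 T=5 G=6 C=7 → Tm = 2·10 + 4·13 = 72°C.
Reverse: A=10 T=6 G=1 C=6 → Tm = 2·16 + 4·7 = 60°C.
|ΔTm| = |72 − 60| = 12°C, > 6°C.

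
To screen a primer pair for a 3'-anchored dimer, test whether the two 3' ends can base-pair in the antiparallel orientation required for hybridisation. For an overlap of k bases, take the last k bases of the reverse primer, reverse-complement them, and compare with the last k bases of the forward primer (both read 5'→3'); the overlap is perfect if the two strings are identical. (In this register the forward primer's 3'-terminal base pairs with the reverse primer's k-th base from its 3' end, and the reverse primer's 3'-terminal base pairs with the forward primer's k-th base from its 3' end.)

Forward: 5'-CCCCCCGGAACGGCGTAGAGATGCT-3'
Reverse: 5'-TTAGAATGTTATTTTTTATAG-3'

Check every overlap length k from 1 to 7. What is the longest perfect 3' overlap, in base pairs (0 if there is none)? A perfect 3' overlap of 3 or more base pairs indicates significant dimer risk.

Last 7 bases (5'→3') — forward …AGATGCT, reverse …TTTATAG.
Reverse complement of the reverse primer's last 7 bases: CTATAAA; its first k bases are the reverse complement of the reverse primer's last k bases, so a perfect k-base overlap needs the forward primer's last k bases to equal them.
Comparing (forward last k vs required): k=1: T vs C ✗; k=2: CT vs CT ✓; k=3: GCT vs CTA ✗; k=4: TGCT vs CTAT ✗; k=5: ATGCT vs CTATA ✗; k=6: GATGCT vs CTATAA ✗; k=7: AGATGCT vs CTATAAA ✗.
Only k = 2 is perfect, so the longest perfect 3' overlap is 2.

Longest perfect overlap: 2 complementary base pairs; below the dimer-risk threshold (threshold 3).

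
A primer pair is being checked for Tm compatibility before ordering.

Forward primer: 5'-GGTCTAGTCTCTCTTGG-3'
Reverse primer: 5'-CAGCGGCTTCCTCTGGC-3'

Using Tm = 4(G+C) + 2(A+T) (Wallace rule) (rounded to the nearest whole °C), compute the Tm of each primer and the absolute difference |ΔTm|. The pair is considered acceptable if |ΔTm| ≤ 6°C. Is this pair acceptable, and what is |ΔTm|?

Forward: A=1 T=7 G=5 C=4 → Tm = 2·8 + 4·9 = 52°C.
Reverse: A=1 T=4 G=5 C=7 → Tm = 2·5 + 4·12 = 58°C.
|ΔTm| = |52 − 58| = 6°C, ≤ 6°C.

|ΔTm| = 6°C; the pair is acceptable.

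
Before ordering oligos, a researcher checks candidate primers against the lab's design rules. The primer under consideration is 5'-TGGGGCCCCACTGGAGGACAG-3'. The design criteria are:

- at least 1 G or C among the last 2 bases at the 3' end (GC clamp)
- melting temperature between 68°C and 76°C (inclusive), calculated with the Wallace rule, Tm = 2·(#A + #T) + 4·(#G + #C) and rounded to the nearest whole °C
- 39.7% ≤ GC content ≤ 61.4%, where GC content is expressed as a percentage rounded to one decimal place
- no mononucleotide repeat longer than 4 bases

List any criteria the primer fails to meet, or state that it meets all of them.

Base counts: A=4, T=2, G=9, C=6 (length 21).
GC clamp: 3' end AG has 1 G/C ✓
Tm: Tm = 2·6 + 4·15 = 72°C ✓
GC content: GC 15/21 = 71.4%, outside 39.7–61.4% ✗
homopolymer run: longest run = 4 ✓

Fails: GC content.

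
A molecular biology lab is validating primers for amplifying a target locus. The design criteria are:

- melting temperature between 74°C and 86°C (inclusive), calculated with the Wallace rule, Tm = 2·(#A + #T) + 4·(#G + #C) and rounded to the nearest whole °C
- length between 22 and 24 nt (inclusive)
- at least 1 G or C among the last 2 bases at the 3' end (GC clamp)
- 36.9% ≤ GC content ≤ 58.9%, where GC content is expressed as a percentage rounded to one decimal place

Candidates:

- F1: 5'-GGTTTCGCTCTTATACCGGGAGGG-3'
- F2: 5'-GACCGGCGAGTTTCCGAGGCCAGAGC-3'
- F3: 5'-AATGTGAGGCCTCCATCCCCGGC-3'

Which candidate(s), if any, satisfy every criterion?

F1 only.

F1 (24 nt, A=3 T=7 G=9 C=5): Tm = 2·10 + 4·14 = 76°C ✓; length 24 ✓; 3' end GG has 2 G/C ✓; GC 14/24 = 58.3% ✓ — passes.
F2 (26 nt, A=5 T=3 G=10 C=8): Tm = 2·8 + 4·18 = 88°C, outside 74–86°C ✗; length 26, outside 22–24 ✗; 3' end GC has 2 G/C ✓; GC 18/26 = 69.2%, outside 36.9–58.9% ✗ — fails.
F3 (23 nt, A=4 T=4 G=6 C=9): Tm = 2·8 + 4·15 = 76°C ✓; length 23 ✓; 3' end GC has 2 G/C ✓; GC 15/23 = 65.2%, outside 36.9–58.9% ✗ — fails.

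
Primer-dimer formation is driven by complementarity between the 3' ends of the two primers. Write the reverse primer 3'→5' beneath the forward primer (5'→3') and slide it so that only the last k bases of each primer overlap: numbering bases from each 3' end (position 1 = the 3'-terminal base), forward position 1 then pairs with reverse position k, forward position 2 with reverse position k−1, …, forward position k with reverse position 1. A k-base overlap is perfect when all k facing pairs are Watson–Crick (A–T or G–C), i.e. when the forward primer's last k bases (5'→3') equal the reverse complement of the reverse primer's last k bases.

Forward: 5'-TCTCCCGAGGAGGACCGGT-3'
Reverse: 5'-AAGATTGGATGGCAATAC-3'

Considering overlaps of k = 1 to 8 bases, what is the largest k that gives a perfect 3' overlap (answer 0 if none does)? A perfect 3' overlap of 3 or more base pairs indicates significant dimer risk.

Longest perfect overlap: 2 complementary base pairs; below the dimer-risk threshold (threshold 3).

Last 8 bases (5'→3') — forward …GGACCGGT, reverse …GGCAATAC.
Reverse complement of the reverse primer's last 8 bases: GTATTGCC; its first k bases are the reverse complement of the reverse primer's last k bases, so a perfect k-base overlap needs the forward primer's last k bases to equal them.
Comparing (forward last k vs required): k=1: T vs G ✗; k=2: GT vs GT ✓; k=3: GGT vs GTA ✗; k=4: CGGT vs GTAT ✗; k=5: CCGGT vs GTATT ✗; k=6: ACCGGT vs GTATTG ✗; k=7: GACCGGT vs GTATTGC ✗; k=8: GGACCGGT vs GTATTGCC ✗.
Only k = 2 is perfect, so the longest perfect 3' overlap is 2.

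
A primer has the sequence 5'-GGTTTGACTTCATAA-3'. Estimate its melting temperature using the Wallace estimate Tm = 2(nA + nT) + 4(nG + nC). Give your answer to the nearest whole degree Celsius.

40°C

Base counts: A=4, T=6, G=3, C=2 (length 15).
Tm = 2·(4+6) + 4·(3+2) = 2·10 + 4·5 = 20 + 20 = 40°C.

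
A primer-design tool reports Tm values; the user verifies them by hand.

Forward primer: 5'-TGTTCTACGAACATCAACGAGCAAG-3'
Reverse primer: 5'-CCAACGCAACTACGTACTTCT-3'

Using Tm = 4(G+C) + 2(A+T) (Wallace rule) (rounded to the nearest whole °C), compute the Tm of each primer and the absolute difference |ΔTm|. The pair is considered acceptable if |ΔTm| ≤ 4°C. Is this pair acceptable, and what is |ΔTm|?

Forward: A=9 T=5 G=5 C=6 → Tm = 2·14 + 4·11 = 72°C.
Reverse: A=6 T=5 G=2 C=8 → Tm = 2·11 + 4·10 = 62°C.
|ΔTm| = |72 − 62| = 10°C, > 4°C.

|ΔTm| = 10°C; the pair is not acceptable.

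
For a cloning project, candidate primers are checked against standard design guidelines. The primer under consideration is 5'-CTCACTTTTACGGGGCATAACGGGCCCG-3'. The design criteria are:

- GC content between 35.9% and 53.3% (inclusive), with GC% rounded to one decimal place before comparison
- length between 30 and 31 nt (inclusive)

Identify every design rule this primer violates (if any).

Base counts: A=5, T=6, G=8, C=9 (length 28).
GC content: GC 17/28 = 60.7%, outside 35.9–53.3% ✗
length: length 28, outside 30–31 ✗

Fails: GC content, length.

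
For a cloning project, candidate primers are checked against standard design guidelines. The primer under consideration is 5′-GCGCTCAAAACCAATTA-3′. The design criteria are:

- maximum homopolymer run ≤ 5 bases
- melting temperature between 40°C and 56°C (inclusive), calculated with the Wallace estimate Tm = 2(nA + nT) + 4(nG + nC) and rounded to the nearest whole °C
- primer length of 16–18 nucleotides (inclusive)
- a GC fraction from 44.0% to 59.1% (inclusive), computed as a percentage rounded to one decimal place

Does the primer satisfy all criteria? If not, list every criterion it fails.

Fails: GC content.

Base counts: A=7, T=3, G=2, C=5 (length 17).
homopolymer run: longest run = 4 ✓
Tm: Tm = 2·10 + 4·7 = 48°C ✓
length: length 17 ✓
GC content: GC 7/17 = 41.2%, outside 44.0–59.1% ✗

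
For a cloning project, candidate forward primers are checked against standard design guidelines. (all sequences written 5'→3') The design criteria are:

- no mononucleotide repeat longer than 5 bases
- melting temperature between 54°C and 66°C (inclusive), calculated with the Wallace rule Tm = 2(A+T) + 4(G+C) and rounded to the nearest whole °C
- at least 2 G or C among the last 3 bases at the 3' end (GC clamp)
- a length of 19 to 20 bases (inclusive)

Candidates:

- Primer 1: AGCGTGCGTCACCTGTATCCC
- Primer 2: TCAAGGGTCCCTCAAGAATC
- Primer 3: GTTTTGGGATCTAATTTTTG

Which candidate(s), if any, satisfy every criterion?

Primer 1 (21 nt, A=3 T=5 G=5 C=8): longest run = 3 ✓; Tm = 2·8 + 4·13 = 68°C, outside 54–66°C ✗; 3' end CCC has 3 G/C ✓; length 21, outside 19–20 ✗ — fails.
Primer 2 (20 nt, A=6 T=4 G=4 C=6): longest run = 3 ✓; Tm = 2·10 + 4·10 = 60°C ✓; 3' end ATC has 1 G/C, need ≥2 ✗; length 20 ✓ — fails.
Primer 3 (20 nt, A=3 T=11 G=5 C=1): longest run = 5 ✓; Tm = 2·14 + 4·6 = 52°C, outside 54–66°C ✗; 3' end TTG has 1 G/C, need ≥2 ✗; length 20 ✓ — fails.

None of the candidates satisfy all criteria.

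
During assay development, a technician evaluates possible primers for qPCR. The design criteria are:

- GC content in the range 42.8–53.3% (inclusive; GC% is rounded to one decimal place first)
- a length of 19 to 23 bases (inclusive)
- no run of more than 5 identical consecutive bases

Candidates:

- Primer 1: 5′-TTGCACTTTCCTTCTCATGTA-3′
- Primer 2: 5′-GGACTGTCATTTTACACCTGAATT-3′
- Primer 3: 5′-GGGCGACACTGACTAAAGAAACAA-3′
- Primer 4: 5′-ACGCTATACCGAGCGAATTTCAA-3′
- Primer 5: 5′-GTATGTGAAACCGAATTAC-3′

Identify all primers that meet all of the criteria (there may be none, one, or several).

Primer 4 only.

Primer 1 (21 nt, A=3 T=10 G=2 C=6): GC 8/21 = 38.1%, outside 42.8–53.3% ✗; length 21 ✓; longest run = 3 ✓ — fails.
Primer 2 (24 nt, A=6 T=9 G=4 C=5): GC 9/24 = 37.5%, outside 42.8–53.3% ✗; length 24, outside 19–23 ✗; longest run = 4 ✓ — fails.
Primer 3 (24 nt, A=11 T=2 G=6 C=5): GC 11/24 = 45.8% ✓; length 24, outside 19–23 ✗; longest run = 3 ✓ — fails.
Primer 4 (23 nt, A=8 T=5 G=4 C=6): GC 10/23 = 43.5% ✓; length 23 ✓; longest run = 3 ✓ — passes.
Primer 5 (19 nt, A=7 T=5 G=4 C=3): GC 7/19 = 36.8%, outside 42.8–53.3% ✗; length 19 ✓; longest run = 3 ✓ — fails.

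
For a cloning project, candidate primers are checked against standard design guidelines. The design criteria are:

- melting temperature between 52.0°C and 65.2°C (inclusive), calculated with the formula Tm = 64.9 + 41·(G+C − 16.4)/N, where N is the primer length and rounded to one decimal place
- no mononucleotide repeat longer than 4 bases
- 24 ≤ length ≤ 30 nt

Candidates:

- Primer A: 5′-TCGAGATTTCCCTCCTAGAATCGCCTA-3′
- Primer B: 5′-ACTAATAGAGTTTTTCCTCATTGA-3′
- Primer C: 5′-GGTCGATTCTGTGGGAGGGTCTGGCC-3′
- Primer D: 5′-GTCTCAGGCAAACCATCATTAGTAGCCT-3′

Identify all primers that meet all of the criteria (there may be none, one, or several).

Primer A (27 nt, A=6 T=8 G=4 C=9): Tm = 64.9 + 41·(13 − 16.4)/27 = 59.7°C ✓; longest run = 3 ✓; length 27 ✓ — passes.
Primer B (24 nt, A=7 T=10 G=3 C=4): Tm = 64.9 + 41·(7 − 16.4)/24 = 48.8°C, outside 52.0–65.2°C ✗; longest run = 5, exceeds 4 ✗; length 24 ✓ — fails.
Primer C (26 nt, A=2 T=7 G=12 C=5): Tm = 64.9 + 41·(17 − 16.4)/26 = 65.8°C, outside 52.0–65.2°C ✗; longest run = 3 ✓; length 26 ✓ — fails.
Primer D (28 nt, A=8 T=7 G=5 C=8): Tm = 64.9 + 41·(13 − 16.4)/28 = 59.9°C ✓; longest run = 3 ✓; length 28 ✓ — passes.

Primer A and Primer D.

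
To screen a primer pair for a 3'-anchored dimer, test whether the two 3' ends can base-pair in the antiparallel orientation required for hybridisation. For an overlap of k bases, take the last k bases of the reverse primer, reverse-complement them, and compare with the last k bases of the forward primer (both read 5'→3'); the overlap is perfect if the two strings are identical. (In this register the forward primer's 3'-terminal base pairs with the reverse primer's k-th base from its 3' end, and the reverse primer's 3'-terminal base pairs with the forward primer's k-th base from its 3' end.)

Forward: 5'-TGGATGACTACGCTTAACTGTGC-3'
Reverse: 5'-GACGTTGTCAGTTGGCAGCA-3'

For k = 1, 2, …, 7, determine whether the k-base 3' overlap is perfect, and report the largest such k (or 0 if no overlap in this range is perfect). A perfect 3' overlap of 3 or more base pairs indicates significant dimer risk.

Longest perfect overlap: 3 complementary base pairs; significant dimer risk (threshold 3).

Last 7 bases (5'→3') — forward …ACTGTGC, reverse …GGCAGCA.
Reverse complement of the reverse primer's last 7 bases: TGCTGCC; its first k bases are the reverse complement of the reverse primer's last k bases, so a perfect k-base overlap needs the forward primer's last k bases to equal them.
Comparing (forward last k vs required): k=1: C vs T ✗; k=2: GC vs TG ✗; k=3: TGC vs TGC ✓; k=4: GTGC vs TGCT ✗; k=5: TGTGC vs TGCTG ✗; k=6: CTGTGC vs TGCTGC ✗; k=7: ACTGTGC vs TGCTGCC ✗.
Only k = 3 is perfect, so the longest perfect 3' overlap is 3.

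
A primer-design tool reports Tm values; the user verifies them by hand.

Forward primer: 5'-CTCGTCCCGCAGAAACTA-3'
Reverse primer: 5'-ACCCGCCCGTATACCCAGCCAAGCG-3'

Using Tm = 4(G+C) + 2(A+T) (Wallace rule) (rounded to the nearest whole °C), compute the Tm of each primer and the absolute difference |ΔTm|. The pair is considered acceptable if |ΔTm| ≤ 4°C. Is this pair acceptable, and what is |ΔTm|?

Forward: A=5 T=3 G=3 C=7 → Tm = 2·8 + 4·10 = 56°C.
Reverse: A=6 T=2 G=5 C=12 → Tm = 2·8 + 4·17 = 84°C.
|ΔTm| = |56 − 84| = 28°C, > 4°C.

|ΔTm| = 28°C; the pair is not acceptable.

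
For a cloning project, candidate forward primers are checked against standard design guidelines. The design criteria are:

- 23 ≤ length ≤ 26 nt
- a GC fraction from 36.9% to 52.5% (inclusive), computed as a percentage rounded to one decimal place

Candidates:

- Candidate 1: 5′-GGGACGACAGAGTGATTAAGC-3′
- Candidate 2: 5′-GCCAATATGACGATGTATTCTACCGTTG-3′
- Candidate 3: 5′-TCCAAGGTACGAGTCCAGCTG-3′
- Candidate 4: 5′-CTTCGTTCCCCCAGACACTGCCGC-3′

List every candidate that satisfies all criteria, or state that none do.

None of the candidates satisfy all criteria.

Candidate 1 (21 nt, A=7 T=3 G=8 C=3): length 21, outside 23–26 ✗; GC 11/21 = 52.4% ✓ — fails.
Candidate 2 (28 nt, A=7 T=9 G=6 C=6): length 28, outside 23–26 ✗; GC 12/28 = 42.9% ✓ — fails.
Candidate 3 (21 nt, A=5 T=4 G=6 C=6): length 21, outside 23–26 ✗; GC 12/21 = 57.1%, outside 36.9–52.5% ✗ — fails.
Candidate 4 (24 nt, A=3 T=5 G=4 C=12): length 24 ✓; GC 16/24 = 66.7%, outside 36.9–52.5% ✗ — fails.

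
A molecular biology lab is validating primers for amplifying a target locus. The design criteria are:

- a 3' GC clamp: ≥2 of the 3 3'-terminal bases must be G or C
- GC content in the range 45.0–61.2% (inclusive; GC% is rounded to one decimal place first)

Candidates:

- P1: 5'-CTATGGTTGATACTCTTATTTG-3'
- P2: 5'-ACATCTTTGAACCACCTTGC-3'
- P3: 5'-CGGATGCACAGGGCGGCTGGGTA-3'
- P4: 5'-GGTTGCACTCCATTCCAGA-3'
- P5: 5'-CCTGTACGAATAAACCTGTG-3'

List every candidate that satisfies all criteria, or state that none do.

P1 (22 nt, A=4 T=11 G=4 C=3): 3' end TTG has 1 G/C, need ≥2 ✗; GC 7/22 = 31.8%, outside 45.0–61.2% ✗ — fails.
P2 (20 nt, A=5 T=6 G=2 C=7): 3' end TGC has 2 G/C ✓; GC 9/20 = 45.0% ✓ — passes.
P3 (23 nt, A=4 T=3 G=11 C=5): 3' end GTA has 1 G/C, need ≥2 ✗; GC 16/23 = 69.6%, outside 45.0–61.2% ✗ — fails.
P4 (19 nt, A=4 T=5 G=4 C=6): 3' end AGA has 1 G/C, need ≥2 ✗; GC 10/19 = 52.6% ✓ — fails.
P5 (20 nt, A=6 T=5 G=4 C=5): 3' end GTG has 2 G/C ✓; GC 9/20 = 45.0% ✓ — passes.

P2 and P5.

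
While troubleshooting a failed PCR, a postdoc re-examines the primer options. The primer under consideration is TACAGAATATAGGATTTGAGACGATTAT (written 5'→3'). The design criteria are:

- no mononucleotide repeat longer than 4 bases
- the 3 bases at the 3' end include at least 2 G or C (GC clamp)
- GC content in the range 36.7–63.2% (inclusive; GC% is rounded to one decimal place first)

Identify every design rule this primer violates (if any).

Base counts: A=11, T=9, G=6, C=2 (length 28).
homopolymer run: longest run = 3 ✓
GC clamp: 3' end TAT has 0 G/C, need ≥2 ✗
GC content: GC 8/28 = 28.6%, outside 36.7–63.2% ✗

Fails: GC clamp, GC content.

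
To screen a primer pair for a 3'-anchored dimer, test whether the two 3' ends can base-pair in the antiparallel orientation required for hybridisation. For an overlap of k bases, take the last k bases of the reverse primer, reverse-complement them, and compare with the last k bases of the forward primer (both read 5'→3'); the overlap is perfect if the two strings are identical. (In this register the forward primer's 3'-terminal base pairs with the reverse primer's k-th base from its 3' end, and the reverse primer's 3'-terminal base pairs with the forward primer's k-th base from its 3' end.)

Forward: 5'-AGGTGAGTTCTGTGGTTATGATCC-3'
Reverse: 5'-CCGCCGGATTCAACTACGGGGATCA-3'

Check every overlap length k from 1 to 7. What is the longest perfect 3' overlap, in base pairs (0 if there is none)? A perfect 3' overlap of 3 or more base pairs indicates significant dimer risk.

Longest perfect overlap: 6 complementary base pairs; significant dimer risk (threshold 3).

Last 7 bases (5'→3') — forward …ATGATCC, reverse …GGGATCA.
Reverse complement of the reverse primer's last 7 bases: TGATCCC; its first k bases are the reverse complement of the reverse primer's last k bases, so a perfect k-base overlap needs the forward primer's last k bases to equal them.
Comparing (forward last k vs required): k=1: C vs T ✗; k=2: CC vs TG ✗; k=3: TCC vs TGA ✗; k=4: ATCC vs TGAT ✗; k=5: GATCC vs TGATC ✗; k=6: TGATCC vs TGATCC ✓; k=7: ATGATCC vs TGATCCC ✗.
Only k = 6 is perfect, so the longest perfect 3' overlap is 6.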